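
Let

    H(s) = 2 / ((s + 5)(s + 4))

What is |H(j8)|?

Substitute s = j8: numerator = 2, denominator = -44 + j72.
|H(j8)| = |2| / |-44 + j72| = 2 / 84.380 ≈ 0.02370.

|H(j8)| ≈ 0.02370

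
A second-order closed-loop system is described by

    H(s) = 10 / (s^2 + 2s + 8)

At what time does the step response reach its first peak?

Comparing s^2 + 2s + 8 to s^2 + 2ζωₙs + ωₙ²: ωₙ = √8 ≈ 2.828 rad/s and ζ = 2/(2·√8) ≈ 0.3536.
ζωₙ = 2/2 = 1, so ω_d = ωₙ√(1−ζ²) = √(ωₙ² − (ζωₙ)²) = √(8 − 1²) = √7 ≈ 2.646 rad/s.
t_p = π/ω_d = π/2.646 ≈ 1.187 s.

t_p ≈ 1.187 s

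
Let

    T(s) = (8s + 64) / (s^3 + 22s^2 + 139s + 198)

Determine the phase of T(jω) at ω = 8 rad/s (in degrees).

∠T(j8) ≈ -108.6°

At s = j8: numerator = 64 + j64, denominator = -1210 + j600.
∠T = ∠num − ∠den = 45° − (153.62°) = -108.6°.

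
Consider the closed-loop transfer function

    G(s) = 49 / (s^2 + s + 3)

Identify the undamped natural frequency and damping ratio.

ωₙ ≈ 1.732 rad/s, ζ ≈ 0.2887

Compare the denominator to the standard form s^2 + 2ζωₙs + ωₙ².
ωₙ² = 3, so ωₙ = √3 ≈ 1.732 rad/s.
2ζωₙ = 1, so ζ = 1/(2·√3) ≈ 0.2887.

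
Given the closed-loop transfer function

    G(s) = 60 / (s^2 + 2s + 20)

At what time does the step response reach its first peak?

Comparing s^2 + 2s + 20 to s^2 + 2ζωₙs + ωₙ²: ωₙ = √20 ≈ 4.472 rad/s and ζ = 2/(2·√20) ≈ 0.2236.
ζωₙ = 2/2 = 1, so ω_d = ωₙ√(1−ζ²) = √(ωₙ² − (ζωₙ)²) = √(20 − 1²) = √19 ≈ 4.359 rad/s.
t_p = π/ω_d = π/4.359 ≈ 0.7207 s.

t_p ≈ 0.7207 s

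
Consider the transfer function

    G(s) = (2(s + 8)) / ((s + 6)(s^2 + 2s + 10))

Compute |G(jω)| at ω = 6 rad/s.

|G(j6)| ≈ 0.08231

Substitute s = j6: numerator = 16 + j12, denominator = -228 - j84.
|G(j6)| = |16 + j12| / |-228 - j84| = 20 / 242.98 ≈ 0.08231.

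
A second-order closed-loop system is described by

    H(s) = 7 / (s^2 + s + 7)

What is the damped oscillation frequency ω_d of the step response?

ω_d ≈ 2.598 rad/s

Comparing s^2 + s + 7 to s^2 + 2ζωₙs + ωₙ²: ωₙ = √7 ≈ 2.646 rad/s and ζ = 1/(2·√7) ≈ 0.1890.
ζωₙ = 1/2 = 0.5, so ω_d = ωₙ√(1−ζ²) = √(ωₙ² − (ζωₙ)²) = √(7 − 0.5²) = √6.75 ≈ 2.598 rad/s.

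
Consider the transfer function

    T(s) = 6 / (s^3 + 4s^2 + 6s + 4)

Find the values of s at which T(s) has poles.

The poles are the roots of the denominator s^3 + 4s^2 + 6s + 4 = 0.
Trying s = -2: the polynomial evaluates to 0, so (s + 2) is a factor.
Dividing out leaves s^2 + 2s + 2 = 0.
The quadratic formula then gives s = -1 ± 1j.

s = -1 ± j, -2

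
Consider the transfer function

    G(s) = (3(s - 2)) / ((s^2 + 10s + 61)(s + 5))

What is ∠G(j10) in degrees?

∠G(j10) ≈ -73.43°

At s = j10: numerator = -6 + j30, denominator = -1195 + j110.
∠G = ∠num − ∠den = 101.31° − (174.74°) = -73.43°.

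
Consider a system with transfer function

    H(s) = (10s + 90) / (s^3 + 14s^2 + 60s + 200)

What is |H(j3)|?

Substitute s = j3: numerator = 90 + j30, denominator = 74 + j153.
|H(j3)| = |90 + j30| / |74 + j153| = 94.868 / 169.96 ≈ 0.5582.

|H(j3)| ≈ 0.5582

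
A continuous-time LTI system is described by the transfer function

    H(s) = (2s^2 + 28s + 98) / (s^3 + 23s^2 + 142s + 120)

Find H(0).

H(0) = 49/60 ≈ 0.8167

Set s = 0: H(0) = (98) / (120) = 49/60.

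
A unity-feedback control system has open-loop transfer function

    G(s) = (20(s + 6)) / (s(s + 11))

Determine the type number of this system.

Type 1

The denominator has 1 factor of s at the origin (free integrator), so this is a Type 1 system.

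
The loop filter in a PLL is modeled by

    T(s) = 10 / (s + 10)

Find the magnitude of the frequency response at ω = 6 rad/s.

|T(j6)| ≈ 0.8575

Substitute s = j6: numerator = 10, denominator = 10 + j6.
|T(j6)| = |10| / |10 + j6| = 10 / 11.662 ≈ 0.8575.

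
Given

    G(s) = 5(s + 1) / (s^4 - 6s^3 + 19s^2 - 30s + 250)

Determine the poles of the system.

The poles are the roots of the denominator s^4 - 6s^3 + 19s^2 - 30s + 250 = 0.
No real roots exist; factor into two real quadratics: (s^2 - 8s + 25)(s^2 + 2s + 10) = 0.
Each quadratic gives a conjugate pair via the quadratic formula.

s = 4 + 3j, 4 - 3j, -1 + 3j, -1 - 3j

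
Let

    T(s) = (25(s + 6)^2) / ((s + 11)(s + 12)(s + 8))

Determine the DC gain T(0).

At s = 0 each factor (s + a) contributes a and each (s^2 + bs + c) contributes c.
T(0) = 25·(6) · (6) / ((11) · (12) · (8)) = 900/1056 = 75/88.

T(0) = 75/88 ≈ 0.8523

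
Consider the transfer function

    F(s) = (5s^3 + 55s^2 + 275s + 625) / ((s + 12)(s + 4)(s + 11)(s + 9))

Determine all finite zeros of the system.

Set the numerator to zero: 5s^3 + 55s^2 + 275s + 625 = 0, i.e. 5·(s^3 + 11s^2 + 55s + 125) = 0.
Factoring: (s + 5)(s^2 + 6s + 25) = 0.

s = -5, -3 + 4j, -3 - 4j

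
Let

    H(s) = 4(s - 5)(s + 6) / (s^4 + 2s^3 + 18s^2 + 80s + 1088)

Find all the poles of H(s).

s = 3 ± 5j, -4 ± 4j

The poles are the roots of the denominator s^4 + 2s^3 + 18s^2 + 80s + 1088 = 0.
No real roots exist; factor into two real quadratics: (s^2 - 6s + 34)(s^2 + 8s + 32) = 0.
Each quadratic gives a conjugate pair via the quadratic formula.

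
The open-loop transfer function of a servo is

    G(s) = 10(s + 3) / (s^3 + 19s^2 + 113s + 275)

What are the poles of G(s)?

The poles are the roots of the denominator s^3 + 19s^2 + 113s + 275 = 0.
Trying s = -11: the polynomial evaluates to 0, so (s + 11) is a factor.
Dividing out leaves s^2 + 8s + 25 = 0.
The quadratic formula then gives s = -4 ± 3j.

s = -4 ± 3j, -11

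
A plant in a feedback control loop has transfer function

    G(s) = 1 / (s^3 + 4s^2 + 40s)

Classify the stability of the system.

marginally stable

The denominator s^3 + 4s^2 + 40s factors as s(s^2 + 4s + 40), giving poles at s = 0, -2 + 6j, -2 - 6j.
Since the simple pole(s) at s = 0 lie on the jω-axis with none in the right half-plane, the system is marginally stable.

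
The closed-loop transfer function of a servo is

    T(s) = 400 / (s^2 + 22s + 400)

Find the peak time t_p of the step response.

t_p ≈ 0.1881 s

Comparing s^2 + 22s + 400 to s^2 + 2ζωₙs + ωₙ²: ωₙ = 20 rad/s and ζ = 22/(2·20) = 0.55.
ζωₙ = 22/2 = 11, so ω_d = ωₙ√(1−ζ²) = √(ωₙ² − (ζωₙ)²) = √(400 − 11²) = √279 ≈ 16.70 rad/s.
t_p = π/ω_d = π/16.70 ≈ 0.1881 s.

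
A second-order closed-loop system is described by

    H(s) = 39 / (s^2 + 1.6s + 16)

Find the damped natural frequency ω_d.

Comparing s^2 + 1.6s + 16 to s^2 + 2ζωₙs + ωₙ²: ωₙ = 4 rad/s and ζ = 1.6/(2·4) = 0.2.
ζωₙ = 1.6/2 = 0.8, so ω_d = ωₙ√(1−ζ²) = √(ωₙ² − (ζωₙ)²) = √(16 − 0.8²) = √15.36 ≈ 3.919 rad/s.

ω_d ≈ 3.919 rad/s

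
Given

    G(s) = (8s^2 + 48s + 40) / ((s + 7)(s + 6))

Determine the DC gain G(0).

G(0) = 20/21 ≈ 0.9524

Set s = 0: G(0) = (40) / (42) = 20/21.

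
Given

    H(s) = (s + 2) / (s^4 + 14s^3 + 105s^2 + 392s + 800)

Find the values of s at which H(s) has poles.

The poles are the roots of the denominator s^4 + 14s^3 + 105s^2 + 392s + 800 = 0.
No real roots exist; factor into two real quadratics: (s^2 + 8s + 32)(s^2 + 6s + 25) = 0.
Each quadratic gives a conjugate pair via the quadratic formula.

s = -4 ± 4j, -3 ± 4j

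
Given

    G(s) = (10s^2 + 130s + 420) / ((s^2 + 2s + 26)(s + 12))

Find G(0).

Set s = 0: G(0) = (420) / (312) = 35/26.

G(0) = 35/26 ≈ 1.346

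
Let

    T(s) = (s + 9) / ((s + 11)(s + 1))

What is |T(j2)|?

|T(j2)| ≈ 0.3688

Substitute s = j2: numerator = 9 + j2, denominator = 7 + j24.
|T(j2)| = |9 + j2| / |7 + j24| = 9.2195 / 25 ≈ 0.3688.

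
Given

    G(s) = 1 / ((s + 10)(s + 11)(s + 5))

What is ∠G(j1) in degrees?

At s = j1: numerator = 1, denominator = 524 + j214.
∠G = ∠num − ∠den = 0° − (22.215°) = -22.21°.

∠G(j1) ≈ -22.21°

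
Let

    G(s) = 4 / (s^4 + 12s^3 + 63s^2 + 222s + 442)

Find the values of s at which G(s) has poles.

The poles are the roots of the denominator s^4 + 12s^3 + 63s^2 + 222s + 442 = 0.
No real roots exist; factor into two real quadratics: (s^2 + 10s + 26)(s^2 + 2s + 17) = 0.
Each quadratic gives a conjugate pair via the quadratic formula.

s = -5 ± j, -1 ± 4j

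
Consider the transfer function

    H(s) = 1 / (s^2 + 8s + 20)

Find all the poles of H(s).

The poles are the roots of the denominator s^2 + 8s + 20 = 0.
Using the quadratic formula: s = (-8 ± √(-16))/2 = -4 ± 2j.

s = -4 ± 2j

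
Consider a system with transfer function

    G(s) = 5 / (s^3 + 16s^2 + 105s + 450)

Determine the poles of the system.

s = -3 + 6j, -3 - 6j, -10

The poles are the roots of the denominator s^3 + 16s^2 + 105s + 450 = 0.
Trying s = -10: the polynomial evaluates to 0, so (s + 10) is a factor.
Dividing out leaves s^2 + 6s + 45 = 0.
The quadratic formula then gives s = -3 ± 6j.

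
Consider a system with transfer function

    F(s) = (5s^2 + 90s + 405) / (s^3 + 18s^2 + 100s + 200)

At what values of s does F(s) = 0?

Set the numerator to zero: 5s^2 + 90s + 405 = 0, i.e. 5·(s^2 + 18s + 81) = 0.
Factoring: (s + 9)^2 = 0.

s = -9, -9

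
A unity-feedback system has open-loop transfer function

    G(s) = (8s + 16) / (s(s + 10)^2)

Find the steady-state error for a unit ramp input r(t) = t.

e_ss = 6.250

G(s) has one pole at the origin.
This is a Type 1 system. Kv = lim_{s→0} s·G(s) = 16/100 = 4/25.
e_ss = 1/Kv = 1/(4/25) = 25/4 ≈ 6.250.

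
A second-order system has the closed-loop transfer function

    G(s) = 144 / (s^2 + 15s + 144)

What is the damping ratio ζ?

ζ = 0.625

Compare the denominator to the standard form s^2 + 2ζωₙs + ωₙ².
ωₙ² = 144, so ωₙ = 12 rad/s.
2ζωₙ = 15, so ζ = 15/(2·12) = 0.625.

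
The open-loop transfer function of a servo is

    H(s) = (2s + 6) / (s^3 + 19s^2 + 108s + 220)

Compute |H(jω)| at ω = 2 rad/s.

|H(j2)| ≈ 0.02850

Substitute s = j2: numerator = 6 + j4, denominator = 144 + j208.
|H(j2)| = |6 + j4| / |144 + j208| = 7.2111 / 252.98 ≈ 0.02850.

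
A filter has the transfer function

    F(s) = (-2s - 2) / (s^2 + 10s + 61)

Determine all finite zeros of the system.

s = -1

Set the numerator to zero: -2s - 2 = 0, i.e. -2·(s + 1) = 0.
So s = -1.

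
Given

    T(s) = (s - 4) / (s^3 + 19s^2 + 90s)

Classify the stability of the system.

The denominator s^3 + 19s^2 + 90s factors as s(s + 9)(s + 10), giving poles at s = 0, -9, -10.
Since the simple pole(s) at s = 0 lie on the jω-axis with none in the right half-plane, the system is marginally stable.

marginally stable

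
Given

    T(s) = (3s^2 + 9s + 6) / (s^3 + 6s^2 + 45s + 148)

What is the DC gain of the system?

Set s = 0: T(0) = (6) / (148) = 3/74.

T(0) = 3/74 ≈ 0.04054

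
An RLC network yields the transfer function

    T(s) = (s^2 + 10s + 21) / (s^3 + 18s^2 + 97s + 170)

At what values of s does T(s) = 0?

Set the numerator to zero: s^2 + 10s + 21 = 0.
Factoring: (s + 3)(s + 7) = 0.

s = -3, -7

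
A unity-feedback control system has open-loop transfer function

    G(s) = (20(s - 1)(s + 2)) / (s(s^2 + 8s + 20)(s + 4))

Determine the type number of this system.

The denominator has 1 factor of s at the origin (free integrator), so this is a Type 1 system.

Type 1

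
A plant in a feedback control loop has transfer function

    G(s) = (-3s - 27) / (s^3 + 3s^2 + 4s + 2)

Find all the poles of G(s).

The poles are the roots of the denominator s^3 + 3s^2 + 4s + 2 = 0.
Trying s = -1: the polynomial evaluates to 0, so (s + 1) is a factor.
Dividing out leaves s^2 + 2s + 2 = 0.
The quadratic formula then gives s = -1 ± 1j.

s = -1 + j, -1 - j, -1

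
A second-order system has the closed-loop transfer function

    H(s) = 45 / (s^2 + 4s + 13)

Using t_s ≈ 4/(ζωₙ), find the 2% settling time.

t_s ≈ 2 s

Comparing s^2 + 4s + 13 to s^2 + 2ζωₙs + ωₙ²: ωₙ = √13 ≈ 3.606 rad/s and ζ = 4/(2·√13) ≈ 0.5547.
ζωₙ = 4/2 = 2, so t_s ≈ 4/(ζωₙ) = 4/2 = 2 s.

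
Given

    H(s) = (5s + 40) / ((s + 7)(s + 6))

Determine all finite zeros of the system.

Set the numerator to zero: 5s + 40 = 0, i.e. 5·(s + 8) = 0.
So s = -8.

s = -8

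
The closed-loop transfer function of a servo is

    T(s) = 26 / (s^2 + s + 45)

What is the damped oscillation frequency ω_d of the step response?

Comparing s^2 + s + 45 to s^2 + 2ζωₙs + ωₙ²: ωₙ = √45 ≈ 6.708 rad/s and ζ = 1/(2·√45) ≈ 0.07454.
ζωₙ = 1/2 = 0.5, so ω_d = ωₙ√(1−ζ²) = √(ωₙ² − (ζωₙ)²) = √(45 − 0.5²) = √44.75 ≈ 6.690 rad/s.

ω_d ≈ 6.690 rad/s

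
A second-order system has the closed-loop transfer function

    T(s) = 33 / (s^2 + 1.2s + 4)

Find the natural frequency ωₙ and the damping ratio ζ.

Compare the denominator to the standard form s^2 + 2ζωₙs + ωₙ².
ωₙ² = 4, so ωₙ = 2 rad/s.
2ζωₙ = 1.2, so ζ = 1.2/(2·2) = 0.3.
With ζ = 0.3 the response is underdamped.

ωₙ = 2 rad/s, ζ = 0.3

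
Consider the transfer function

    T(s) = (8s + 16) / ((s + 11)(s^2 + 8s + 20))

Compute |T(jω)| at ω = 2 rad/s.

|T(j2)| ≈ 0.08944

Substitute s = j2: numerator = 16 + j16, denominator = 144 + j208.
|T(j2)| = |16 + j16| / |144 + j208| = 22.627 / 252.98 ≈ 0.08944.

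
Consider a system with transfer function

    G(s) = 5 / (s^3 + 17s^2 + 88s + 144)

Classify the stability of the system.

The denominator s^3 + 17s^2 + 88s + 144 factors as (s + 9)(s + 4)^2, giving poles at s = -9, -4, -4.
Since all poles lie strictly in the left half-plane, the system is stable.

stable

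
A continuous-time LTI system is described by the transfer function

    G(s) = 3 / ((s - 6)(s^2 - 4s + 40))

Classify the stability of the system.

The poles can be read from the denominator factors: s = 6, 2 ± 6j.
Since the pole(s) at s = 6, 2 ± 6j lie in the right half-plane, the system is unstable.

unstable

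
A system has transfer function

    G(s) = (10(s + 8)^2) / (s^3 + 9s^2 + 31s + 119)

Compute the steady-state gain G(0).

Set s = 0: G(0) = (640) / (119) = 640/119.

G(0) = 640/119 ≈ 5.378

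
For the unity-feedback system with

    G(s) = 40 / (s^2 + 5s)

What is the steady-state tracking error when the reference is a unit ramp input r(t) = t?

e_ss = 0.1250

G(s) has one pole at the origin.
This is a Type 1 system. Kv = lim_{s→0} s·G(s) = 40/5 = 8.
e_ss = 1/Kv = 1/(8) = 1/8 ≈ 0.1250.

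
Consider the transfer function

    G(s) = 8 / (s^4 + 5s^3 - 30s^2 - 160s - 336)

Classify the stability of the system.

The denominator s^4 + 5s^3 - 30s^2 - 160s - 336 factors as (s^2 + 4s + 8)(s - 6)(s + 7), giving poles at s = -2 + 2j, -2 - 2j, 6, -7.
Since the pole(s) at s = 6 lie in the right half-plane, the system is unstable.

unstable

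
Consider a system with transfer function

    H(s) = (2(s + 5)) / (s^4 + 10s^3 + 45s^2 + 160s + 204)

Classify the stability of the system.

The denominator s^4 + 10s^3 + 45s^2 + 160s + 204 factors as (s + 2)(s^2 + 2s + 17)(s + 6), giving poles at s = -2, -1 ± 4j, -6.
Since all poles lie strictly in the left half-plane, the system is stable.

stable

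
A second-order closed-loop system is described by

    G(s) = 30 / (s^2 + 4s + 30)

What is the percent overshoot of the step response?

%OS ≈ 29.2%

Comparing s^2 + 4s + 30 to s^2 + 2ζωₙs + ωₙ²: ωₙ = √30 ≈ 5.477 rad/s and ζ = 4/(2·√30) ≈ 0.3651.
%OS = 100·exp(−πζ/√(1−ζ²)) = 100·exp(−π·0.3651/√(1−0.3651²)) ≈ 29.2%.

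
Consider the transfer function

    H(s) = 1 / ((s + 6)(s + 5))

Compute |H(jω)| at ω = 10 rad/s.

|H(j10)| ≈ 0.007670

Substitute s = j10: numerator = 1, denominator = -70 + j110.
|H(j10)| = |1| / |-70 + j110| = 1 / 130.38 ≈ 0.007670.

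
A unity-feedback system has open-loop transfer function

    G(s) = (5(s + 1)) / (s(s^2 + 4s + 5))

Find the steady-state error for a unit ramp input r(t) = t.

G(s) has one pole at the origin.
This is a Type 1 system. Kv = lim_{s→0} s·G(s) = 5/5 = 1.
e_ss = 1/Kv = 1/(1) = 1.

e_ss = 1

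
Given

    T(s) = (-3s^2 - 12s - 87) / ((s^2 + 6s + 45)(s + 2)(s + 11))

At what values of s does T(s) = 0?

s = -2 ± 5j

Set the numerator to zero: -3s^2 - 12s - 87 = 0, i.e. -3·(s^2 + 4s + 29) = 0.
Factoring: (s^2 + 4s + 29) = 0.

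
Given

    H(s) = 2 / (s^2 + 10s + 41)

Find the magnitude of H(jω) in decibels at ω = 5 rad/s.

|H(j5)|_dB ≈ -28.4 dB

Substitute s = j5: numerator = 2, denominator = 16 + j50.
|H(j5)| = |2| / |16 + j50| = 2 / 52.498 ≈ 0.03810.
In decibels: 20·log₁₀(0.03810) ≈ -28.4 dB.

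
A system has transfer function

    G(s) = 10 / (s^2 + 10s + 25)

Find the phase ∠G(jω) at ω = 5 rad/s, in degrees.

At s = j5: numerator = 10, denominator = j50.
∠G = ∠num − ∠den = 0° − (90°) = -90°.

∠G(j5) ≈ -90°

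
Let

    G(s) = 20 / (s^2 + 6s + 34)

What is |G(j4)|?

Substitute s = j4: numerator = 20, denominator = 18 + j24.
|G(j4)| = |20| / |18 + j24| = 20 / 30 ≈ 0.6667.

|G(j4)| ≈ 0.6667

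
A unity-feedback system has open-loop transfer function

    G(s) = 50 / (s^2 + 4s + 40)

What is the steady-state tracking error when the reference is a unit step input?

e_ss = 0.4444

G(s) has no poles at the origin.
This is a Type 0 system. Kp = lim_{s→0} G(s) = 50/40 = 5/4.
e_ss = 1/(1 + Kp) = 1/(1 + 5/4) = 4/9 ≈ 0.4444.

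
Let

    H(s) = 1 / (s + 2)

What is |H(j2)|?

Substitute s = j2: numerator = 1, denominator = 2 + j2.
|H(j2)| = |1| / |2 + j2| = 1 / 2.8284 ≈ 0.3536.

|H(j2)| ≈ 0.3536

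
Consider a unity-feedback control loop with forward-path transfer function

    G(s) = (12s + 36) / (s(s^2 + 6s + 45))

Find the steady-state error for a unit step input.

G(s) has one pole at the origin.
This is a Type 1 system; for a step input the steady-state error is zero.

e_ss = 0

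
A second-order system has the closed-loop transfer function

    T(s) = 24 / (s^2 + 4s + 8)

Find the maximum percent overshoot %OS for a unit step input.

%OS ≈ 4.32%

Comparing s^2 + 4s + 8 to s^2 + 2ζωₙs + ωₙ²: ωₙ = √8 ≈ 2.828 rad/s and ζ = 4/(2·√8) ≈ 0.7071.
%OS = 100·exp(−πζ/√(1−ζ²)) = 100·exp(−π·0.7071/√(1−0.7071²)) ≈ 4.32%.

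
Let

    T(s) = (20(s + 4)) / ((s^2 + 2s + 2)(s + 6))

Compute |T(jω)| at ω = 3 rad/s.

Substitute s = j3: numerator = 80 + j60, denominator = -60 + j15.
|T(j3)| = |80 + j60| / |-60 + j15| = 100 / 61.847 ≈ 1.617.

|T(j3)| ≈ 1.617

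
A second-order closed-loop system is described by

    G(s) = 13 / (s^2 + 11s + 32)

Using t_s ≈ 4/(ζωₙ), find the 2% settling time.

Comparing s^2 + 11s + 32 to s^2 + 2ζωₙs + ωₙ²: ωₙ = √32 ≈ 5.657 rad/s and ζ = 11/(2·√32) ≈ 0.9723.
ζωₙ = 11/2 = 5.5, so t_s ≈ 4/(ζωₙ) = 4/5.5 ≈ 0.7273 s.

t_s ≈ 0.7273 s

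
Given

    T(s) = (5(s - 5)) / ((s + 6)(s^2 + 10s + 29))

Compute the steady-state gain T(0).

T(0) = -25/174 ≈ -0.1437

At s = 0 each factor (s + a) contributes a and each (s^2 + bs + c) contributes c.
T(0) = 5·(-5) / ((6) · (29)) = -25/174 = -25/174.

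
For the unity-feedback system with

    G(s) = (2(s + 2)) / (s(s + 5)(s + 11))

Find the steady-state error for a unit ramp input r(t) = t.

G(s) has one pole at the origin.
This is a Type 1 system. Kv = lim_{s→0} s·G(s) = 4/55.
e_ss = 1/Kv = 1/(4/55) = 55/4 ≈ 13.75.

e_ss = 13.75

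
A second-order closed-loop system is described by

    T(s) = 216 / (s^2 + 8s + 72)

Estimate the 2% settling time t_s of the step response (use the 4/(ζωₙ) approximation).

t_s ≈ 1 s

Comparing s^2 + 8s + 72 to s^2 + 2ζωₙs + ωₙ²: ωₙ = √72 ≈ 8.485 rad/s and ζ = 8/(2·√72) ≈ 0.4714.
ζωₙ = 8/2 = 4, so t_s ≈ 4/(ζωₙ) = 4/4 = 1 s.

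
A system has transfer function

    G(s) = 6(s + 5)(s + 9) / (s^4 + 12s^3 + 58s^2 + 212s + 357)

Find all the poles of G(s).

The poles are the roots of the denominator s^4 + 12s^3 + 58s^2 + 212s + 357 = 0.
Trying s = -7: the polynomial evaluates to 0, so (s + 7) is a factor.
Dividing out leaves s^3 + 5s^2 + 23s + 51 = 0.
This factors further as (s^2 + 2s + 17)(s + 3) = 0.

s = -1 ± 4j, -7, -3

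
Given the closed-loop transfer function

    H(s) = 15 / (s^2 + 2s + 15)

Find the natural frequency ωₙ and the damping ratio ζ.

ωₙ ≈ 3.873 rad/s, ζ ≈ 0.2582

Compare the denominator to the standard form s^2 + 2ζωₙs + ωₙ².
ωₙ² = 15, so ωₙ = √15 ≈ 3.873 rad/s.
2ζωₙ = 2, so ζ = 2/(2·√15) ≈ 0.2582.
With ζ = 0.2582 the response is underdamped.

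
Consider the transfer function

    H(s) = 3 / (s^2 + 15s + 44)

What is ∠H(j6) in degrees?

∠H(j6) ≈ -84.92°

At s = j6: numerator = 3, denominator = 8 + j90.
∠H = ∠num − ∠den = 0° − (84.920°) = -84.92°.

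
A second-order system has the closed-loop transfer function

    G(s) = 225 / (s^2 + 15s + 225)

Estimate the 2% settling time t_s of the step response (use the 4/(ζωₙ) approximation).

Comparing s^2 + 15s + 225 to s^2 + 2ζωₙs + ωₙ²: ωₙ = 15 rad/s and ζ = 15/(2·15) = 0.5.
ζωₙ = 15/2 = 7.5, so t_s ≈ 4/(ζωₙ) = 4/7.5 ≈ 0.5333 s.

t_s ≈ 0.5333 s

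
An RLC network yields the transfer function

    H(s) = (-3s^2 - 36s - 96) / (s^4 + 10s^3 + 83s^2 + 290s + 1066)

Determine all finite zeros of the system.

s = -4, -8

Set the numerator to zero: -3s^2 - 36s - 96 = 0, i.e. -3·(s^2 + 12s + 32) = 0.
Factoring: (s + 4)(s + 8) = 0.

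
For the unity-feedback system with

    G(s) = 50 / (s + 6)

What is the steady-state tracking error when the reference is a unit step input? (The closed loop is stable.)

G(s) has no poles at the origin.
This is a Type 0 system. Kp = lim_{s→0} G(s) = 50/6 = 25/3.
e_ss = 1/(1 + Kp) = 1/(1 + 25/3) = 3/28 ≈ 0.1071.

e_ss = 0.1071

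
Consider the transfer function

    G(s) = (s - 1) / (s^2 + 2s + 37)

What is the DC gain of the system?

Set s = 0: G(0) = (-1) / (37) = -1/37.

G(0) = -1/37 ≈ -0.02703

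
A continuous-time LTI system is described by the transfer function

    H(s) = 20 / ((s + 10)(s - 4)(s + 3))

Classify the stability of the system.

The poles can be read from the denominator factors: s = -10, 4, -3.
Since the pole(s) at s = 4 lie in the right half-plane, the system is unstable.

unstable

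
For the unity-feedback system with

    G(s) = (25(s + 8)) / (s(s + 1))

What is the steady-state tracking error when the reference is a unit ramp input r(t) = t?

e_ss = 0.005000

G(s) has one pole at the origin.
This is a Type 1 system. Kv = lim_{s→0} s·G(s) = 200/1.
e_ss = 1/Kv = 1/(200) = 1/200 ≈ 0.005000.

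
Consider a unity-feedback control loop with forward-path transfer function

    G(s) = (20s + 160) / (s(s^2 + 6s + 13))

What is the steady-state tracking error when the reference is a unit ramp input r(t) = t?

G(s) has one pole at the origin.
This is a Type 1 system. Kv = lim_{s→0} s·G(s) = 160/13.
e_ss = 1/Kv = 1/(160/13) = 13/160 ≈ 0.08125.

e_ss = 0.08125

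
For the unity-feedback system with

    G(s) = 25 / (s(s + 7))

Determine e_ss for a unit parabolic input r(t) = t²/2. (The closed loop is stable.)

e_ss = ∞

G(s) has one pole at the origin.
This is a Type 1 system; Ka = lim_{s→0} s^2·G(s) = 0, so the steady-state error for a parabola input is infinite.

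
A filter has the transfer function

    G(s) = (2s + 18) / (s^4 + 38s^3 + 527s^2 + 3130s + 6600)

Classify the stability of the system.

stable

The denominator s^4 + 38s^3 + 527s^2 + 3130s + 6600 factors as (s + 12)(s + 11)(s + 5)(s + 10), giving poles at s = -12, -11, -5, -10.
Since all poles lie strictly in the left half-plane, the system is stable.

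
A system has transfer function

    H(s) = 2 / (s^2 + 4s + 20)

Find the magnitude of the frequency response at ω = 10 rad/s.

|H(j10)| ≈ 0.02236

Substitute s = j10: numerator = 2, denominator = -80 + j40.
|H(j10)| = |2| / |-80 + j40| = 2 / 89.443 ≈ 0.02236.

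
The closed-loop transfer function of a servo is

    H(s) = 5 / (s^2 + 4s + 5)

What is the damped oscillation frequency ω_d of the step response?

Comparing s^2 + 4s + 5 to s^2 + 2ζωₙs + ωₙ²: ωₙ = √5 ≈ 2.236 rad/s and ζ = 4/(2·√5) ≈ 0.8944.
ζωₙ = 4/2 = 2, so ω_d = ωₙ√(1−ζ²) = √(ωₙ² − (ζωₙ)²) = √(5 − 2²) = √1 = 1 rad/s.

ω_d = 1 rad/s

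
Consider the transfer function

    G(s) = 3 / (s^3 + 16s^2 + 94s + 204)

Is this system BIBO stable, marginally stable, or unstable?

stable

The denominator s^3 + 16s^2 + 94s + 204 factors as (s + 6)(s^2 + 10s + 34), giving poles at s = -6, -5 + 3j, -5 - 3j.
Since all poles lie strictly in the left half-plane, the system is stable.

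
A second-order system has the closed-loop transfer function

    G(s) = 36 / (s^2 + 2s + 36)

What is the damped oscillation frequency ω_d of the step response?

ω_d ≈ 5.916 rad/s

Comparing s^2 + 2s + 36 to s^2 + 2ζωₙs + ωₙ²: ωₙ = 6 rad/s and ζ = 2/(2·6) ≈ 0.1667.
ζωₙ = 2/2 = 1, so ω_d = ωₙ√(1−ζ²) = √(ωₙ² − (ζωₙ)²) = √(36 − 1²) = √35 ≈ 5.916 rad/s.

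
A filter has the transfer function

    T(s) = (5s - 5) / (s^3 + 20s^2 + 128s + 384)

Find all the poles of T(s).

s = -4 + 4j, -4 - 4j, -12

The poles are the roots of the denominator s^3 + 20s^2 + 128s + 384 = 0.
Trying s = -12: the polynomial evaluates to 0, so (s + 12) is a factor.
Dividing out leaves s^2 + 8s + 32 = 0.
The quadratic formula then gives s = -4 ± 4j.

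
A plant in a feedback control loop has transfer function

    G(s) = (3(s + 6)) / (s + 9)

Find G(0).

At s = 0 each factor (s + a) contributes a and each (s^2 + bs + c) contributes c.
G(0) = 3·(6) / ((9)) = 18/9 = 2.

G(0) = 2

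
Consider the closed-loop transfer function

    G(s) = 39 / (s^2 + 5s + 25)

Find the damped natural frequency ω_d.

Comparing s^2 + 5s + 25 to s^2 + 2ζωₙs + ωₙ²: ωₙ = 5 rad/s and ζ = 5/(2·5) = 0.5.
ζωₙ = 5/2 = 2.5, so ω_d = ωₙ√(1−ζ²) = √(ωₙ² − (ζωₙ)²) = √(25 − 2.5²) = √18.75 ≈ 4.330 rad/s.

ω_d ≈ 4.330 rad/s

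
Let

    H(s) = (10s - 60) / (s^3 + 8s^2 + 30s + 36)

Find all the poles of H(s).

The poles are the roots of the denominator s^3 + 8s^2 + 30s + 36 = 0.
Trying s = -2: the polynomial evaluates to 0, so (s + 2) is a factor.
Dividing out leaves s^2 + 6s + 18 = 0.
The quadratic formula then gives s = -3 ± 3j.

s = -3 + 3j, -3 - 3j, -2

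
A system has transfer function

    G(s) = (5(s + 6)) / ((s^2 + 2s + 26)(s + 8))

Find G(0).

At s = 0 each factor (s + a) contributes a and each (s^2 + bs + c) contributes c.
G(0) = 5·(6) / ((26) · (8)) = 30/208 = 15/104.

G(0) = 15/104 ≈ 0.1442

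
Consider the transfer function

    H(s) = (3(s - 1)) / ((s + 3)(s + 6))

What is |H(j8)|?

|H(j8)| ≈ 0.2831

Substitute s = j8: numerator = -3 + j24, denominator = -46 + j72.
|H(j8)| = |-3 + j24| / |-46 + j72| = 24.187 / 85.440 ≈ 0.2831.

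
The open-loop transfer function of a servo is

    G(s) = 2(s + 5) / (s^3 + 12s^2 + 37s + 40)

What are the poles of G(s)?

s = -2 ± j, -8

The poles are the roots of the denominator s^3 + 12s^2 + 37s + 40 = 0.
Trying s = -8: the polynomial evaluates to 0, so (s + 8) is a factor.
Dividing out leaves s^2 + 4s + 5 = 0.
The quadratic formula then gives s = -2 ± 1j.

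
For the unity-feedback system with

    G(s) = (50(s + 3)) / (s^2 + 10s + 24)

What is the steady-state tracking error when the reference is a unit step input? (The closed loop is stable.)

e_ss = 0.1379

G(s) has no poles at the origin.
This is a Type 0 system. Kp = lim_{s→0} G(s) = 150/24 = 25/4.
e_ss = 1/(1 + Kp) = 1/(1 + 25/4) = 4/29 ≈ 0.1379.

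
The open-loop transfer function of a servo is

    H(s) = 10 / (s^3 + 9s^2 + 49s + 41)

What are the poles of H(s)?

The poles are the roots of the denominator s^3 + 9s^2 + 49s + 41 = 0.
Trying s = -1: the polynomial evaluates to 0, so (s + 1) is a factor.
Dividing out leaves s^2 + 8s + 41 = 0.
The quadratic formula then gives s = -4 ± 5j.

s = -1, -4 ± 5j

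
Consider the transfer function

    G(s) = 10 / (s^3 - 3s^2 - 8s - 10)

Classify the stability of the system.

unstable

The denominator s^3 - 3s^2 - 8s - 10 factors as (s^2 + 2s + 2)(s - 5), giving poles at s = -1 + j, -1 - j, 5.
Since the pole(s) at s = 5 lie in the right half-plane, the system is unstable.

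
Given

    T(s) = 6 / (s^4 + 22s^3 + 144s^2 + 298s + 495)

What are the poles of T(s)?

The poles are the roots of the denominator s^4 + 22s^3 + 144s^2 + 298s + 495 = 0.
Trying s = -9: the polynomial evaluates to 0, so (s + 9) is a factor.
Dividing out leaves s^3 + 13s^2 + 27s + 55 = 0.
This factors further as (s^2 + 2s + 5)(s + 11) = 0.

s = -9, -1 + 2j, -1 - 2j, -11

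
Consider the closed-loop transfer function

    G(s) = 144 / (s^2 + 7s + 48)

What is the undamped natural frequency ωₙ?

Compare the denominator to the standard form s^2 + 2ζωₙs + ωₙ².
ωₙ² = 48, so ωₙ = √48 ≈ 6.928 rad/s.

ωₙ ≈ 6.928 rad/s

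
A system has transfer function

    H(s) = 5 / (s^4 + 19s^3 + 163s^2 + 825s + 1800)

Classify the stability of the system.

The denominator s^4 + 19s^3 + 163s^2 + 825s + 1800 factors as (s + 5)(s^2 + 6s + 45)(s + 8), giving poles at s = -5, -3 ± 6j, -8.
Since all poles lie strictly in the left half-plane, the system is stable.

stable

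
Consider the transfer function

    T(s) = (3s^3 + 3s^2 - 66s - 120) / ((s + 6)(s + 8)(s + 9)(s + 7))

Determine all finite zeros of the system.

s = -4, 5, -2

Set the numerator to zero: 3s^3 + 3s^2 - 66s - 120 = 0, i.e. 3·(s^3 + s^2 - 22s - 40) = 0.
Factoring: (s + 4)(s - 5)(s + 2) = 0.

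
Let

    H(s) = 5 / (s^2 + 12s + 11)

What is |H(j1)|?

Substitute s = j1: numerator = 5, denominator = 10 + j12.
|H(j1)| = |5| / |10 + j12| = 5 / 15.620 ≈ 0.3201.

|H(j1)| ≈ 0.3201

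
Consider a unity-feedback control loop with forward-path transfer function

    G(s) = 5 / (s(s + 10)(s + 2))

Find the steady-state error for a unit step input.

e_ss = 0

G(s) has one pole at the origin.
This is a Type 1 system; for a step input the steady-state error is zero.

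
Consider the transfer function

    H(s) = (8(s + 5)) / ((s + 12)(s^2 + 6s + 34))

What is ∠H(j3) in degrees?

∠H(j3) ≈ -18.83°

At s = j3: numerator = 40 + j24, denominator = 246 + j291.
∠H = ∠num − ∠den = 30.964° − (49.790°) = -18.83°.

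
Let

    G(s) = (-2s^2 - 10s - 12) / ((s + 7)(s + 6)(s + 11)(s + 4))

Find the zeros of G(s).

s = -3, -2

Set the numerator to zero: -2s^2 - 10s - 12 = 0, i.e. -2·(s^2 + 5s + 6) = 0.
Factoring: (s + 3)(s + 2) = 0.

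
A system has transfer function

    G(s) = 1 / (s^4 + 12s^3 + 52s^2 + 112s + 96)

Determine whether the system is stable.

stable

The denominator s^4 + 12s^3 + 52s^2 + 112s + 96 factors as (s + 2)(s^2 + 4s + 8)(s + 6), giving poles at s = -2, -2 + 2j, -2 - 2j, -6.
Since all poles lie strictly in the left half-plane, the system is stable.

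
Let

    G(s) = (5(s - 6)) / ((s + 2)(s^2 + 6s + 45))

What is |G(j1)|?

|G(j1)| ≈ 0.3063

Substitute s = j1: numerator = -30 + j5, denominator = 82 + j56.
|G(j1)| = |-30 + j5| / |82 + j56| = 30.414 / 99.298 ≈ 0.3063.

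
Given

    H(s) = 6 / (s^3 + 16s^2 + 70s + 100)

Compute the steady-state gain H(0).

Set s = 0: H(0) = (6) / (100) = 3/50.

H(0) = 3/50 ≈ 0.06000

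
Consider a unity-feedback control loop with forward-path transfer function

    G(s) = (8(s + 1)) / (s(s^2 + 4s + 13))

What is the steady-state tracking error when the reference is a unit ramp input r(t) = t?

G(s) has one pole at the origin.
This is a Type 1 system. Kv = lim_{s→0} s·G(s) = 8/13.
e_ss = 1/Kv = 1/(8/13) = 13/8 ≈ 1.625.

e_ss = 1.625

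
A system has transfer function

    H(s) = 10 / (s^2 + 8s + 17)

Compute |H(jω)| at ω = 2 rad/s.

|H(j2)| ≈ 0.4851

Substitute s = j2: numerator = 10, denominator = 13 + j16.
|H(j2)| = |10| / |13 + j16| = 10 / 20.616 ≈ 0.4851.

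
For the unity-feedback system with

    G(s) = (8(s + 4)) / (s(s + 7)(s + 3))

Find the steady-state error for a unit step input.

G(s) has one pole at the origin.
This is a Type 1 system; for a step input the steady-state error is zero.

e_ss = 0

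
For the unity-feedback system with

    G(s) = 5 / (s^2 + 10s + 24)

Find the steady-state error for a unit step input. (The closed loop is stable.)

e_ss = 0.8276

G(s) has no poles at the origin.
This is a Type 0 system. Kp = lim_{s→0} G(s) = 5/24.
e_ss = 1/(1 + Kp) = 1/(1 + 5/24) = 24/29 ≈ 0.8276.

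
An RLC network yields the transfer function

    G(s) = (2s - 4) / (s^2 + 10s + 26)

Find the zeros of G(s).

s = 2

Set the numerator to zero: 2s - 4 = 0, i.e. 2·(s - 2) = 0.
So s = 2.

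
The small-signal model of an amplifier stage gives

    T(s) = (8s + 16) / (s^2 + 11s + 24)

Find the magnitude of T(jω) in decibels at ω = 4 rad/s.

|T(j4)|_dB ≈ -1.94 dB

Substitute s = j4: numerator = 16 + j32, denominator = 8 + j44.
|T(j4)| = |16 + j32| / |8 + j44| = 35.777 / 44.721 = 0.8000.
In decibels: 20·log₁₀(0.8000) ≈ -1.94 dB.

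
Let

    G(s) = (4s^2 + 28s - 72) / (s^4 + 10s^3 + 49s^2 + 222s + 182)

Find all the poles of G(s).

s = -7, -1, -1 + 5j, -1 - 5j

The poles are the roots of the denominator s^4 + 10s^3 + 49s^2 + 222s + 182 = 0.
Trying s = -7: the polynomial evaluates to 0, so (s + 7) is a factor.
Dividing out leaves s^3 + 3s^2 + 28s + 26 = 0.
This factors further as (s + 1)(s^2 + 2s + 26) = 0.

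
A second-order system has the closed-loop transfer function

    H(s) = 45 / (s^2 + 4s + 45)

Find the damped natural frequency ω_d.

ω_d ≈ 6.403 rad/s

Comparing s^2 + 4s + 45 to s^2 + 2ζωₙs + ωₙ²: ωₙ = √45 ≈ 6.708 rad/s and ζ = 4/(2·√45) ≈ 0.2981.
ζωₙ = 4/2 = 2, so ω_d = ωₙ√(1−ζ²) = √(ωₙ² − (ζωₙ)²) = √(45 − 2²) = √41 ≈ 6.403 rad/s.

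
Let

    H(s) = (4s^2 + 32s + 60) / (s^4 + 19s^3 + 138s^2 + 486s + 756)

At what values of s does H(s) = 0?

Set the numerator to zero: 4s^2 + 32s + 60 = 0, i.e. 4·(s^2 + 8s + 15) = 0.
Factoring: (s + 5)(s + 3) = 0.

s = -5, -3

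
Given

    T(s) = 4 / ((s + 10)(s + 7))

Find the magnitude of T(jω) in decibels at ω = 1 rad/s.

Substitute s = j1: numerator = 4, denominator = 69 + j17.
|T(j1)| = |4| / |69 + j17| = 4 / 71.063 ≈ 0.05629.
In decibels: 20·log₁₀(0.05629) ≈ -25.0 dB.

|T(j1)|_dB ≈ -25.0 dB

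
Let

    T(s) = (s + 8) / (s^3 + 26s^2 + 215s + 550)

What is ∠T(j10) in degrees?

At s = j10: numerator = 8 + j10, denominator = -2050 + j1150.
∠T = ∠num − ∠den = 51.340° − (150.71°) = -99.37°.

∠T(j10) ≈ -99.37°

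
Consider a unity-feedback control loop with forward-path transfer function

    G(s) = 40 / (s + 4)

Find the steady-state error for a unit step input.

e_ss = 0.09091

G(s) has no poles at the origin.
This is a Type 0 system. Kp = lim_{s→0} G(s) = 40/4 = 10.
e_ss = 1/(1 + Kp) = 1/(1 + 10) = 1/11 ≈ 0.09091.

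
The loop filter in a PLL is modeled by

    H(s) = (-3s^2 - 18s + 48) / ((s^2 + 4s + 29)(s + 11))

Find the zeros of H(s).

s = 2, -8

Set the numerator to zero: -3s^2 - 18s + 48 = 0, i.e. -3·(s^2 + 6s - 16) = 0.
Factoring: (s - 2)(s + 8) = 0.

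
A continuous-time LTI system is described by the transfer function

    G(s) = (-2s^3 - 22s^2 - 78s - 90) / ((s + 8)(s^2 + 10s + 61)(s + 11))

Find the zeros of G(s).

s = -3, -5, -3

Set the numerator to zero: -2s^3 - 22s^2 - 78s - 90 = 0, i.e. -2·(s^3 + 11s^2 + 39s + 45) = 0.
Factoring: (s + 3)^2(s + 5) = 0.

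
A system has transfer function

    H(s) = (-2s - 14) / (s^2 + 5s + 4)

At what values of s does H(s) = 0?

s = -7

Set the numerator to zero: -2s - 14 = 0, i.e. -2·(s + 7) = 0.
So s = -7.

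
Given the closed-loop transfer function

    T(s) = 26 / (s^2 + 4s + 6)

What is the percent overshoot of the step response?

%OS ≈ 1.18%

Comparing s^2 + 4s + 6 to s^2 + 2ζωₙs + ωₙ²: ωₙ = √6 ≈ 2.449 rad/s and ζ = 4/(2·√6) ≈ 0.8165.
%OS = 100·exp(−πζ/√(1−ζ²)) = 100·exp(−π·0.8165/√(1−0.8165²)) ≈ 1.18%.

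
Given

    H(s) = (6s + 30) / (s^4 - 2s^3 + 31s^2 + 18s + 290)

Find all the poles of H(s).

The poles are the roots of the denominator s^4 - 2s^3 + 31s^2 + 18s + 290 = 0.
No real roots exist; factor into two real quadratics: (s^2 - 4s + 29)(s^2 + 2s + 10) = 0.
Each quadratic gives a conjugate pair via the quadratic formula.

s = 2 + 5j, 2 - 5j, -1 + 3j, -1 - 3j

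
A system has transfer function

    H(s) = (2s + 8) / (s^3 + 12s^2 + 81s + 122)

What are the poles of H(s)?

s = -5 + 6j, -5 - 6j, -2

The poles are the roots of the denominator s^3 + 12s^2 + 81s + 122 = 0.
Trying s = -2: the polynomial evaluates to 0, so (s + 2) is a factor.
Dividing out leaves s^2 + 10s + 61 = 0.
The quadratic formula then gives s = -5 ± 6j.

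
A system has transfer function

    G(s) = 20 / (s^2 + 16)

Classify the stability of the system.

marginally stable

The poles can be read from the denominator factors: s = 4j, -4j.
Since the simple pole(s) at s = 4j, -4j lie on the jω-axis with none in the right half-plane, the system is marginally stable.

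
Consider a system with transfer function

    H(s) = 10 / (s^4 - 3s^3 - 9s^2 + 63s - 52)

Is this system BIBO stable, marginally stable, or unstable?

unstable

The denominator s^4 - 3s^3 - 9s^2 + 63s - 52 factors as (s - 1)(s^2 - 6s + 13)(s + 4), giving poles at s = 1, 3 ± 2j, -4.
Since the pole(s) at s = 1, 3 ± 2j lie in the right half-plane, the system is unstable.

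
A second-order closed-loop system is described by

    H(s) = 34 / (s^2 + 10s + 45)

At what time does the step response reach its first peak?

Comparing s^2 + 10s + 45 to s^2 + 2ζωₙs + ωₙ²: ωₙ = √45 ≈ 6.708 rad/s and ζ = 10/(2·√45) ≈ 0.7454.
ζωₙ = 10/2 = 5, so ω_d = ωₙ√(1−ζ²) = √(ωₙ² − (ζωₙ)²) = √(45 − 5²) = √20 ≈ 4.472 rad/s.
t_p = π/ω_d = π/4.472 ≈ 0.7025 s.

t_p ≈ 0.7025 s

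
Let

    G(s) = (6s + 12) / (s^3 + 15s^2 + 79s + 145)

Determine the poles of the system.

The poles are the roots of the denominator s^3 + 15s^2 + 79s + 145 = 0.
Trying s = -5: the polynomial evaluates to 0, so (s + 5) is a factor.
Dividing out leaves s^2 + 10s + 29 = 0.
The quadratic formula then gives s = -5 ± 2j.

s = -5 + 2j, -5 - 2j, -5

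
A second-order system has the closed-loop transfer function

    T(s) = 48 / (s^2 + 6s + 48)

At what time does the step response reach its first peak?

t_p ≈ 0.5031 s

Comparing s^2 + 6s + 48 to s^2 + 2ζωₙs + ωₙ²: ωₙ = √48 ≈ 6.928 rad/s and ζ = 6/(2·√48) ≈ 0.4330.
ζωₙ = 6/2 = 3, so ω_d = ωₙ√(1−ζ²) = √(ωₙ² − (ζωₙ)²) = √(48 − 3²) = √39 ≈ 6.245 rad/s.
t_p = π/ω_d = π/6.245 ≈ 0.5031 s.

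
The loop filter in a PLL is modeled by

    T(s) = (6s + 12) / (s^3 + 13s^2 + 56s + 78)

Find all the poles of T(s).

The poles are the roots of the denominator s^3 + 13s^2 + 56s + 78 = 0.
Trying s = -3: the polynomial evaluates to 0, so (s + 3) is a factor.
Dividing out leaves s^2 + 10s + 26 = 0.
The quadratic formula then gives s = -5 ± 1j.

s = -5 + j, -5 - j, -3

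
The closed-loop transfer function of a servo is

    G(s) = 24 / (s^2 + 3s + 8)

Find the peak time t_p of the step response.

Comparing s^2 + 3s + 8 to s^2 + 2ζωₙs + ωₙ²: ωₙ = √8 ≈ 2.828 rad/s and ζ = 3/(2·√8) ≈ 0.5303.
ζωₙ = 3/2 = 1.5, so ω_d = ωₙ√(1−ζ²) = √(ωₙ² − (ζωₙ)²) = √(8 − 1.5²) = √5.75 ≈ 2.398 rad/s.
t_p = π/ω_d = π/2.398 ≈ 1.310 s.

t_p ≈ 1.310 s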